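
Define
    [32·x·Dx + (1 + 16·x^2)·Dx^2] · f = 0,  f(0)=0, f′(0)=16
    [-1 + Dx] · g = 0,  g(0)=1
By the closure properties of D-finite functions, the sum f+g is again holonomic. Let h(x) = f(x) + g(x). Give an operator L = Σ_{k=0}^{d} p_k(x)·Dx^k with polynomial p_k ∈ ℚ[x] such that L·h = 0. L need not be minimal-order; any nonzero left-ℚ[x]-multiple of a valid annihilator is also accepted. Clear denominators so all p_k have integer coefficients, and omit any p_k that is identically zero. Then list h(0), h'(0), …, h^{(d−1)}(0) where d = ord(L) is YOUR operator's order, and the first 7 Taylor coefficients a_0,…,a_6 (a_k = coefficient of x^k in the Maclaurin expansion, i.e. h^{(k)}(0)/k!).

f: a_k = 0, 16, 0, -256/3, 0, 4096/5, 0, …
g: a_k = 1, 1, 1/2, 1/6, 1/24, 1/120, 1/720, …
h₀=f+g: left-lcm gives L₀, ord ≤ 3.
L = (32 - 32·x - 1536·x^2 - 512·x^3)·Dx + (-33 + 1504·x^2 - 256·x^4)·Dx^2 + (1 + 32·x + 32·x^2 + 512·x^3 + 256·x^4)·Dx^3  (order 3).
h: a_k = 1, 17, 1/2, -511/6, 1/24, 19661/24, 1/720, …
ICs: h(0) = 1, h′(0) = 17, h′′(0) = 1.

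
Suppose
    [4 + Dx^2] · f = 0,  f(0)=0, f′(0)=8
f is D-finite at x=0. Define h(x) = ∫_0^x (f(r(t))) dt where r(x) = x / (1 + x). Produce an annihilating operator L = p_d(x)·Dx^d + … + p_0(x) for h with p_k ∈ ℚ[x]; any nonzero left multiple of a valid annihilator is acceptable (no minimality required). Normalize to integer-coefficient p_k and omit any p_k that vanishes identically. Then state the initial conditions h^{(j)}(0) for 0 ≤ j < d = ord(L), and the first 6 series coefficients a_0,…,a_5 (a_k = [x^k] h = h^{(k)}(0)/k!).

L = 4·Dx + (2 + 6·x + 6·x^2 + 2·x^3)·Dx^2 + (1 + 4·x + 6·x^2 + 4·x^3 + x^4)·Dx^3  (order 3).
h: a_k = 0, 0, 4, -8/3, 2/3, 8/5, …
ICs: h(0) = 0, h′(0) = 0, h′′(0) = 8.

f: a_k = 0, 8, 0, -16/3, 0, 16/15, …
f∘r: x↦r, Dx↦Dx/r' in L_f ⇒ L₀.
∫: right-multiply L₀ by Dx.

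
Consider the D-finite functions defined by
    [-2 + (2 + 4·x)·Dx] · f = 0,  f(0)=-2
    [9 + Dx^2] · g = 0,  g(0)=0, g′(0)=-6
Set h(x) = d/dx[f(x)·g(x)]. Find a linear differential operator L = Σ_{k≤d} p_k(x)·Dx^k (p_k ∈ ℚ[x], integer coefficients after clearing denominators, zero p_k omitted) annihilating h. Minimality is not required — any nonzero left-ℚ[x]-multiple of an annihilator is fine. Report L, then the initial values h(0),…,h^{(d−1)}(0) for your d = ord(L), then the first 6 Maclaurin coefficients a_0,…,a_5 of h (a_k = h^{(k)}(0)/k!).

f: a_k = -2, -2, 1, -1, 5/4, -7/4, …
g: a_k = 0, -6, 0, 9, 0, -81/20, …
Product ⇒ symmetric product L₀, ord ≤ 2.
Differentiate: ansatz ord ≤ ord L₀ ⇒ L.
L = (14 + 84·x + 192·x^2 + 216·x^3 + 108·x^4) + (-1 - 8·x - 18·x^2 - 12·x^3)·Dx + (1 + 7·x + 19·x^2 + 24·x^3 + 12·x^4)·Dx^2  (order 2).
h: a_k = 12, 24, -72, -48, 48, 288/5, …
ICs: h(0) = 12, h′(0) = 24.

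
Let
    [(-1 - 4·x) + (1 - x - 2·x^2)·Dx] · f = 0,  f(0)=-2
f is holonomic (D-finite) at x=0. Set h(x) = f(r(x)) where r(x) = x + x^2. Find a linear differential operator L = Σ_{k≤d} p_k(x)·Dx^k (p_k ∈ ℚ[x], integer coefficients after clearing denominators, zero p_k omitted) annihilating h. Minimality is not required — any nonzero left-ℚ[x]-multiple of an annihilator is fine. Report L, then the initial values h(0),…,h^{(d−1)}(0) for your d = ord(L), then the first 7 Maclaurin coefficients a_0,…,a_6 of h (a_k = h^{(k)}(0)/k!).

f: a_k = -2, -2, -6, -10, -22, -42, -86, …
h₀=f(r): pull back L_f along r ⇒ L₀.
L = (1 + 6·x + 12·x^2 + 8·x^3) + (-1 + x + 3·x^2 + 4·x^3 + 2·x^4)·Dx  (order 1).
h: a_k = -2, -2, -8, -22, -58, -160, -438, …
ICs: h(0) = -2.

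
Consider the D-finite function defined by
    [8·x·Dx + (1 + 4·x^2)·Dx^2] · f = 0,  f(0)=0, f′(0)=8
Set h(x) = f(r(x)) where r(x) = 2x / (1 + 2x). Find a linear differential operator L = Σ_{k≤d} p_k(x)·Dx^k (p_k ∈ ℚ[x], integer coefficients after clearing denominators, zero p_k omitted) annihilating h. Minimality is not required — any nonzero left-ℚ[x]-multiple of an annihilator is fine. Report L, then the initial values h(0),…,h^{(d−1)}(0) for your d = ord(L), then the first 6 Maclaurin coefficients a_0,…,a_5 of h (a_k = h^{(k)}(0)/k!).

L = (4 + 40·x)·Dx + (1 + 4·x + 20·x^2)·Dx^2  (order 2).
h: a_k = 0, 16, -32, -64/3, 384, -4864/5, …
ICs: h(0) = 0, h′(0) = 16.

f: a_k = 0, 8, 0, -32/3, 0, 128/5, …
L₀ from L_f via x↦r, Dx↦r'^{-1}Dx.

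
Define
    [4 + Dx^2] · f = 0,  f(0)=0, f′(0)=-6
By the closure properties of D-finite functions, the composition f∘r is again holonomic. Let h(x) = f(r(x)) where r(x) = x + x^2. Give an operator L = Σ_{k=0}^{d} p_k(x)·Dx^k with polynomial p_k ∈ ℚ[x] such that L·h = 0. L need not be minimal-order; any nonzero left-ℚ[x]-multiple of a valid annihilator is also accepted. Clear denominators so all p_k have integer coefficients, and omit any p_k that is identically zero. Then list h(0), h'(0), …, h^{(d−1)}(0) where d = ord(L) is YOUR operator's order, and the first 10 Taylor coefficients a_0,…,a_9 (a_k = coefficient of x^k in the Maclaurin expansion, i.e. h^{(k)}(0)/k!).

f: a_k = 0, -6, 0, 4, 0, -4/5, 0, 8/105, 0, -4/945, …
h₀=f(r): pull back L_f along r ⇒ L₀.
L = (4 + 24·x + 48·x^2 + 32·x^3) - 2·Dx + (1 + 2·x)·Dx^2  (order 2).
h: a_k = 0, -6, -6, 4, 12, 56/5, 0, -832/105, -112/15, -2272/945, …
ICs: h(0) = 0, h′(0) = -6.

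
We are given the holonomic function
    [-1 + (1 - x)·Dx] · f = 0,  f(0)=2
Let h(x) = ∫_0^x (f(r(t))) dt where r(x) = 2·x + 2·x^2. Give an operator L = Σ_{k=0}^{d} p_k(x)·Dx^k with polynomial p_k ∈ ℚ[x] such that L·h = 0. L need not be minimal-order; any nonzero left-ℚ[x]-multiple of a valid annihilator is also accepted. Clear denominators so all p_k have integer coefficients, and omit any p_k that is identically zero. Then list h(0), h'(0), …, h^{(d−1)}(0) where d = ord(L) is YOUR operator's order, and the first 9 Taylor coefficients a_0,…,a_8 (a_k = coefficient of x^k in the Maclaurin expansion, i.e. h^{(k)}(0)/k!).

f: a_k = 2, 2, 2, 2, 2, 2, 2, 2, 2, …
f∘r: x↦r, Dx↦Dx/r' in L_f ⇒ L₀.
Integrate: L := L₀·Dx.
L = (2 + 4·x)·Dx + (-1 + 2·x + 2·x^2)·Dx^2  (order 2).
h: a_k = 0, 2, 2, 4, 8, 88/5, 40, 656/7, 224, …
ICs: h(0) = 0, h′(0) = 2.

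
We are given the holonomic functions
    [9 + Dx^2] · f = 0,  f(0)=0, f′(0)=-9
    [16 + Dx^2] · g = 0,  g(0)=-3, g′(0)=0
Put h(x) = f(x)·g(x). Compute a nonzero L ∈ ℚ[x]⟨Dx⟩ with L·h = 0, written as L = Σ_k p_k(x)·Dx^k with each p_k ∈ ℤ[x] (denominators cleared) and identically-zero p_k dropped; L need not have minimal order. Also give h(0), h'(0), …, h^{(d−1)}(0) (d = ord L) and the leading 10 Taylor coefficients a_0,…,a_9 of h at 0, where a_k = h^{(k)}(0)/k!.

f: a_k = 0, -9, 0, 27/2, 0, -243/40, 0, 729/560, 0, -729/4480, …
g: a_k = -3, 0, 24, 0, -32, 0, 256/15, 0, -512/105, 0, …
f·g: L₀ = L_f ⊗_s L_g, ord ≤ 2·2.
L = 49 + 50·Dx^2 + Dx^4  (order 4).
h: a_k = 0, 27, 0, -513/2, 0, 25209/40, 0, -411771/560, 0, 2241867/4480, …
ICs: h(0) = 0, h′(0) = 27, h′′(0) = 0, h′′′(0) = -1539.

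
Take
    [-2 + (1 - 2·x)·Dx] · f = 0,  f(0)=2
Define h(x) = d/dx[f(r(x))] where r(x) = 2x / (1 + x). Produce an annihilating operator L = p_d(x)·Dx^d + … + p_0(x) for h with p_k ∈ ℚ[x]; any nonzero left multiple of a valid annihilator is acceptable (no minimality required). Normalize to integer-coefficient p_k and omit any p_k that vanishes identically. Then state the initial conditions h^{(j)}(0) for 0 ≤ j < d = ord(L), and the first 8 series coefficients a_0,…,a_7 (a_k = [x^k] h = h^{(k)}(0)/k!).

f: a_k = 2, 4, 8, 16, 32, 64, 128, 256, …
Substitute x→r, Dx→(1/r')Dx; clear ⇒ L₀.
h₀' ⇒ L via d/dx closure of L₀.
L = 6 + (-1 + 3·x)·Dx  (order 1).
h: a_k = 8, 48, 216, 864, 3240, 11664, 40824, 139968, …
ICs: h(0) = 8.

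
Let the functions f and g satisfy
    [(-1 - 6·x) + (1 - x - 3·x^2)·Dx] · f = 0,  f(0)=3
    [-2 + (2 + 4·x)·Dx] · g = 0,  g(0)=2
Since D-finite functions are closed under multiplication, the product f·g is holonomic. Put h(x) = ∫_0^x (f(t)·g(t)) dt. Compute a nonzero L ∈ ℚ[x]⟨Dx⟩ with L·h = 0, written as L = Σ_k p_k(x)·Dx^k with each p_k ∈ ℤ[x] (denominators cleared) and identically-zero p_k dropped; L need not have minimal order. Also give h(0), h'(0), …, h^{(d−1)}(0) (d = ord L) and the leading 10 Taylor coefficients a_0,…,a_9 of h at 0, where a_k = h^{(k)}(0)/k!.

L = (2 + 7·x + 9·x^2)·Dx + (-1 - x + 5·x^2 + 6·x^3)·Dx^2  (order 2).
h: a_k = 0, 6, 6, 9, 33/2, 573/20, 231/4, 6147/56, 7281/32, 29193/64, …
ICs: h(0) = 0, h′(0) = 6.

f: a_k = 3, 3, 12, 21, 57, 120, 291, 651, 1524, 3477, …
g: a_k = 2, 2, -1, 1, -5/4, 7/4, -21/8, 33/8, -429/64, 715/64, …
Sym-product of L_f,L_g gives L₀ (≤ ord 1).
h=∫₀ˣh₀: take L = L₀·Dx.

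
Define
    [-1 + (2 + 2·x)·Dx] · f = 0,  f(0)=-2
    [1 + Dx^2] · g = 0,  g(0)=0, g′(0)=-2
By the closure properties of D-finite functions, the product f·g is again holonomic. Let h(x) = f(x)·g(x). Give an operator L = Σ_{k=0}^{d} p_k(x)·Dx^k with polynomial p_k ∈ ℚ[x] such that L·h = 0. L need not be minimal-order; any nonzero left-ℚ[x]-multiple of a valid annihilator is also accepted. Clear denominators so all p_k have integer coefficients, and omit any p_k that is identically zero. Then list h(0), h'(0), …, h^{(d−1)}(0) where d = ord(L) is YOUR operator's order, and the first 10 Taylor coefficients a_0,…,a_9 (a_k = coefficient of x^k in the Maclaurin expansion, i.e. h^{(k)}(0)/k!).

f: a_k = -2, -1, 1/4, -1/8, 5/64, -7/128, 21/512, -33/1024, 429/16384, -715/32768, …
g: a_k = 0, -2, 0, 1/3, 0, -1/60, 0, 1/2520, 0, -1/181440, …
L₀ := L_f ⊗_s L_g (sym. prod.), ord ≤ 2.
L = (7 + 8·x + 4·x^2) + (-4 - 4·x)·Dx + (4 + 8·x + 4·x^2)·Dx^2  (order 2).
h: a_k = 0, 4, 2, -7/6, -1/12, -19/480, 27/320, -983/16128, 7727/161280, -185275/4644864, …
ICs: h(0) = 0, h′(0) = 4.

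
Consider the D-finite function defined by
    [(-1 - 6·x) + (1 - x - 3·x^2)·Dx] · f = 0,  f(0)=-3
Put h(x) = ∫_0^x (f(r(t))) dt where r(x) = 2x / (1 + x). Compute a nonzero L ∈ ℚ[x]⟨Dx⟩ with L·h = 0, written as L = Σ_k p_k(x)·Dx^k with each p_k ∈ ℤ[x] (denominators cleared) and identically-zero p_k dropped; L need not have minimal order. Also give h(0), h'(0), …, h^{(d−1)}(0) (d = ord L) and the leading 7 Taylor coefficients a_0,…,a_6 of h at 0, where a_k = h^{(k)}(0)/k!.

L = (2 + 26·x)·Dx + (-1 - x + 13·x^2 + 13·x^3)·Dx^2  (order 2).
h: a_k = 0, -3, -3, -14, -39/2, -546/5, -169, …
ICs: h(0) = 0, h′(0) = -3.

f: a_k = -3, -3, -12, -21, -57, -120, -291, …
f∘r: x↦r, Dx↦Dx/r' in L_f ⇒ L₀.
h=∫₀ˣh₀: take L = L₀·Dx.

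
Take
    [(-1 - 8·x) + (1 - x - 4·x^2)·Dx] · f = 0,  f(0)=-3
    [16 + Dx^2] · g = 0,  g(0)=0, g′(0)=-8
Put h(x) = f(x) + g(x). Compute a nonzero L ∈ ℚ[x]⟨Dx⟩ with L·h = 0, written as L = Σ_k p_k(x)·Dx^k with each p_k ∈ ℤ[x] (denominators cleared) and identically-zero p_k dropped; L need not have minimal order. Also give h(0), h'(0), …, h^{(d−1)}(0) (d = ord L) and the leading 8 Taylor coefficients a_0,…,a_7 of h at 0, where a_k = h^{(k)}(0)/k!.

L = (560 + 4608·x + 1664·x^2 + 6144·x^3 + 10240·x^4 + 16384·x^5) + (-208 + 272·x + 896·x^2 - 1408·x^3 - 1536·x^4 + 6144·x^5 + 8192·x^6)·Dx + (35 + 288·x + 104·x^2 + 384·x^3 + 640·x^4 + 1024·x^5)·Dx^2 + (-13 + 17·x + 56·x^2 - 88·x^3 - 96·x^4 + 384·x^5 + 512·x^6)·Dx^3  (order 3).
h: a_k = -3, -11, -15, -17/3, -87, -3181/15, -543, -414697/315, …
ICs: h(0) = -3, h′(0) = -11, h′′(0) = -30.

f: a_k = -3, -3, -15, -27, -87, -195, -543, -1323, …
g: a_k = 0, -8, 0, 64/3, 0, -256/15, 0, 2048/315, …
Sum ⇒ L₀ = lclm(L_f,L_g) in ℚ(x)⟨Dx⟩.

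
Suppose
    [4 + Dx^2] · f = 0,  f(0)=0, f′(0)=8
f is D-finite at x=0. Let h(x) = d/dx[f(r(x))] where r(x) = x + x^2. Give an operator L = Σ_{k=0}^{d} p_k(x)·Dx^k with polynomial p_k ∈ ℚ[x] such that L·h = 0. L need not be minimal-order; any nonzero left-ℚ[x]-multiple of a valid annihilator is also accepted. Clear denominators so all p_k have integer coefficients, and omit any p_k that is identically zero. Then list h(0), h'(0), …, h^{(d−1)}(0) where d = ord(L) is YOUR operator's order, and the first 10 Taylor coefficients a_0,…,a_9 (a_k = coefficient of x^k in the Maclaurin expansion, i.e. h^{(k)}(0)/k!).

L = (16 + 32·x + 96·x^2 + 128·x^3 + 64·x^4) + (-6 - 12·x)·Dx + (1 + 4·x + 4·x^2)·Dx^2  (order 2).
h: a_k = 8, 16, -16, -64, -224/3, 0, 3328/45, 3584/45, 9088/315, -512/21, …
ICs: h(0) = 8, h′(0) = 16.

f: a_k = 0, 8, 0, -16/3, 0, 16/15, 0, -32/315, 0, 16/2835, …
L₀ from L_f via x↦r, Dx↦r'^{-1}Dx.
Derive L from L₀ (diff closure).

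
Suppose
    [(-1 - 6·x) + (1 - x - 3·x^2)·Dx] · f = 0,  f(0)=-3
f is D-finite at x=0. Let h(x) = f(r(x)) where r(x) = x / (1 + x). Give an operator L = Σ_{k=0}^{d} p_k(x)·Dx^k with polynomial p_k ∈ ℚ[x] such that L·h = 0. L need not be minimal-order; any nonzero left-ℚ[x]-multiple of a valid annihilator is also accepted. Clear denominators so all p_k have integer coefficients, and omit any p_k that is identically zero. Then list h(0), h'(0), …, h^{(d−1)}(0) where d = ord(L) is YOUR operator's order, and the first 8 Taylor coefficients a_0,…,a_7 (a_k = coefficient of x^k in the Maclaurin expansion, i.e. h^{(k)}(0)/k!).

L = (1 + 7·x) + (-1 - 2·x + 2·x^2 + 3·x^3)·Dx  (order 1).
h: a_k = -3, -3, -9, 0, -27, 27, -108, 189, …
ICs: h(0) = -3.

f: a_k = -3, -3, -12, -21, -57, -120, -291, -651, …
Change of var in L_f (x↦r) gives L₀.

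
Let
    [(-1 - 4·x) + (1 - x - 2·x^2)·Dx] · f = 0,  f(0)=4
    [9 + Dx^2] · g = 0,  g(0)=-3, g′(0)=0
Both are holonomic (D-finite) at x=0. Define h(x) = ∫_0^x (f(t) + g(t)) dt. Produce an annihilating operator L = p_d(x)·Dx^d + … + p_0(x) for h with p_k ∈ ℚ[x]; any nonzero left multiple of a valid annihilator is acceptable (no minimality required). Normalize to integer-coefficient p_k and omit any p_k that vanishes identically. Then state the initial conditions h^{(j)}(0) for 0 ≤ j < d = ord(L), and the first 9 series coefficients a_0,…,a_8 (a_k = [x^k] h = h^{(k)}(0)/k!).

L = (117 + 486·x + 135·x^2 + 360·x^3 + 540·x^4 + 432·x^5)·Dx + (-45 + 63·x + 81·x^2 - 153·x^3 - 18·x^4 + 324·x^5 + 216·x^6)·Dx^2 + (13 + 54·x + 15·x^2 + 40·x^3 + 60·x^4 + 48·x^5)·Dx^3 + (-5 + 7·x + 9·x^2 - 17·x^3 - 2·x^4 + 36·x^5 + 24·x^6)·Dx^4  (order 4).
h: a_k = 0, 1, 2, 17/2, 5, 271/40, 14, 14003/560, 85/2, …
ICs: h(0) = 0, h′(0) = 1, h′′(0) = 4, h′′′(0) = 51.

f: a_k = 4, 4, 12, 20, 44, 84, 172, 340, 684, …
g: a_k = -3, 0, 27/2, 0, -81/8, 0, 243/80, 0, -2187/4480, …
f+g: L₀ = lclm(L_f,L_g), ord ≤ 1+2.
h=∫₀ˣh₀: take L = L₀·Dx.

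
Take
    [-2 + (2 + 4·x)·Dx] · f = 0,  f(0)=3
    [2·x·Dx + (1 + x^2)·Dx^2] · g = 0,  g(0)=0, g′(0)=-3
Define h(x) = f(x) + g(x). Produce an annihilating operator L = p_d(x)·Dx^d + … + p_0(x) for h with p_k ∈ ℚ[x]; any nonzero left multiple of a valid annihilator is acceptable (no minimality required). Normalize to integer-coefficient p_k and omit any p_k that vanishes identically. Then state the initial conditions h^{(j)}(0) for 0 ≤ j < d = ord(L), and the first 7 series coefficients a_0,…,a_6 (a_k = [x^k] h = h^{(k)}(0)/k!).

f: a_k = 3, 3, -3/2, 3/2, -15/8, 21/8, -63/16, …
g: a_k = 0, -3, 0, 1, 0, -3/5, 0, …
f+g: L₀ = lclm(L_f,L_g), ord ≤ 1+2.
L = (-2 - 10·x + 6·x^2 + 6·x^3)·Dx + (-5 - 8·x - 8·x^2 + 24·x^3 + 21·x^4)·Dx^2 + (-1 + 6·x^2 + 6·x^3 + 7·x^4 + 6·x^5)·Dx^3  (order 3).
h: a_k = 3, 0, -3/2, 5/2, -15/8, 81/40, -63/16, …
ICs: h(0) = 3, h′(0) = 0, h′′(0) = -3.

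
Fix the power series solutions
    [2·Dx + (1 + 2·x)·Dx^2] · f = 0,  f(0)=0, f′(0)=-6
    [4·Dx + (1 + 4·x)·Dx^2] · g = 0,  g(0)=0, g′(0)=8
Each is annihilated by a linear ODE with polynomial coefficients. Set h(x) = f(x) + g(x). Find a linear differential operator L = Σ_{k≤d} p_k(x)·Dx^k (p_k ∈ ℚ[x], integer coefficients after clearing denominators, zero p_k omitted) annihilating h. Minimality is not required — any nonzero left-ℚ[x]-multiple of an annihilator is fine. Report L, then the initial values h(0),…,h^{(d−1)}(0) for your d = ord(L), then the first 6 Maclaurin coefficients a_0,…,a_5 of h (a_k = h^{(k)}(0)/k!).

f: a_k = 0, -6, 6, -8, 12, -96/5, …
g: a_k = 0, 8, -16, 128/3, -128, 2048/5, …
L₀ := lclm(L_f,L_g); ord L₀ ≤ 2+2.
L = 16·Dx + (12 + 32·x)·Dx^2 + (1 + 6·x + 8·x^2)·Dx^3  (order 3).
h: a_k = 0, 2, -10, 104/3, -116, 1952/5, …
ICs: h(0) = 0, h′(0) = 2, h′′(0) = -20.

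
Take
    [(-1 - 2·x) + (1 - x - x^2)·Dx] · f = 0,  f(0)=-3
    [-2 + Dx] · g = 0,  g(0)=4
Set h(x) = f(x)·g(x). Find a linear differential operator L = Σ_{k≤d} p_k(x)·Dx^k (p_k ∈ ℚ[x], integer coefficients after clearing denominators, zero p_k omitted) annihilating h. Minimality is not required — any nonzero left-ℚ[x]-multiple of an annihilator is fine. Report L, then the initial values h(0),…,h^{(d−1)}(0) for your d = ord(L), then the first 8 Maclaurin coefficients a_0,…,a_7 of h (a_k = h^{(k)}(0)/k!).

L = (3 - 2·x^2) + (-1 + x + x^2)·Dx  (order 1).
h: a_k = -12, -36, -72, -124, -204, -1656/5, -8044/15, -30372/35, …
ICs: h(0) = -12.

f: a_k = -3, -3, -6, -9, -15, -24, -39, -63, …
g: a_k = 4, 8, 8, 16/3, 8/3, 16/15, 16/45, 32/315, …
L₀ := L_f ⊗_s L_g (sym. prod.), ord ≤ 1.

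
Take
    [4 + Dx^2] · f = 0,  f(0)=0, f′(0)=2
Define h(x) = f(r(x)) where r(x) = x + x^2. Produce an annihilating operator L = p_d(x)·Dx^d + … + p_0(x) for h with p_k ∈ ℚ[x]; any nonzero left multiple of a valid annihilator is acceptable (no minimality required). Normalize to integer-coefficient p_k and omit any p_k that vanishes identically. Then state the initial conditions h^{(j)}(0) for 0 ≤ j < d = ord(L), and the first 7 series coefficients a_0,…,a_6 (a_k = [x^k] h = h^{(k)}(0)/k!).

L = (4 + 24·x + 48·x^2 + 32·x^3) - 2·Dx + (1 + 2·x)·Dx^2  (order 2).
h: a_k = 0, 2, 2, -4/3, -4, -56/15, 0, …
ICs: h(0) = 0, h′(0) = 2.

f: a_k = 0, 2, 0, -4/3, 0, 4/15, 0, …
L₀ from L_f via x↦r, Dx↦r'^{-1}Dx.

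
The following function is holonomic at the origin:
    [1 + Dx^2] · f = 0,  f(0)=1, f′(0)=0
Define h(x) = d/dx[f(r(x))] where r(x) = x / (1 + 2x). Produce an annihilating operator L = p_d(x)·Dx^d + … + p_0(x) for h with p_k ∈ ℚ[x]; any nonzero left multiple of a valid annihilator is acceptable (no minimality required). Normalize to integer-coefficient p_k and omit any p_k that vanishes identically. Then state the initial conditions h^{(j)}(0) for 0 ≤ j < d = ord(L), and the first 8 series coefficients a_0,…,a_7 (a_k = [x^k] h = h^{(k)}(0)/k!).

f: a_k = 1, 0, -1/2, 0, 1/24, 0, -1/720, 0, …
Substitute x→r, Dx→(1/r')Dx; clear ⇒ L₀.
h₀' ⇒ L via d/dx closure of L₀.
L = (25 + 96·x + 96·x^2) + (12 + 72·x + 144·x^2 + 96·x^3)·Dx + (1 + 8·x + 24·x^2 + 32·x^3 + 16·x^4)·Dx^2  (order 2).
h: a_k = 0, -1, 6, -143/6, 235/3, -27601/120, 12509/20, -8095583/5040, …
ICs: h(0) = 0, h′(0) = -1.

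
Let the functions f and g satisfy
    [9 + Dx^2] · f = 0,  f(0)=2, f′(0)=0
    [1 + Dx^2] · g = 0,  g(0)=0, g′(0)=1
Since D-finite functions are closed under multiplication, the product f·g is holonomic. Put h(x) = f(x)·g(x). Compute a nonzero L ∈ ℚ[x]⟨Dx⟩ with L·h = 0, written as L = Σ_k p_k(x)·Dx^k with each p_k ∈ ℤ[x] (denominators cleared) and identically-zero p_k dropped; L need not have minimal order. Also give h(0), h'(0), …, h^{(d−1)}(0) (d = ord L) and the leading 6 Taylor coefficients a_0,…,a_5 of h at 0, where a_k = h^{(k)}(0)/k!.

L = 64 + 20·Dx^2 + Dx^4  (order 4).
h: a_k = 0, 2, 0, -28/3, 0, 124/15, …
ICs: h(0) = 0, h′(0) = 2, h′′(0) = 0, h′′′(0) = -56.

f: a_k = 2, 0, -9, 0, 27/4, 0, …
g: a_k = 0, 1, 0, -1/6, 0, 1/120, …
Sym-product of L_f,L_g gives L₀ (≤ ord 4).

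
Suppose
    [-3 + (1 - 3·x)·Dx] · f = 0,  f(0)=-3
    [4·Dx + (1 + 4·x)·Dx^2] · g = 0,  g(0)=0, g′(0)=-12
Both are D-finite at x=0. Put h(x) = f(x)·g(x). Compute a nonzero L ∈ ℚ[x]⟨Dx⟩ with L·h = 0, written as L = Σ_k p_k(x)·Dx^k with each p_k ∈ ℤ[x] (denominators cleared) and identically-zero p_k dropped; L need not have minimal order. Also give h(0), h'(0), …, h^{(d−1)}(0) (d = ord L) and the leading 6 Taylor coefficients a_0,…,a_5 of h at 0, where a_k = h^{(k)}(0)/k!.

f: a_k = -3, -9, -27, -81, -243, -729, …
g: a_k = 0, -12, 24, -64, 192, -3072/5, …
L₀ := L_f ⊗_s L_g (sym. prod.), ord ≤ 2.
L = 12 + (2 + 36·x)·Dx + (-1 - x + 12·x^2)·Dx^2  (order 2).
h: a_k = 0, 36, 36, 300, 324, 14076/5, …
ICs: h(0) = 0, h′(0) = 36.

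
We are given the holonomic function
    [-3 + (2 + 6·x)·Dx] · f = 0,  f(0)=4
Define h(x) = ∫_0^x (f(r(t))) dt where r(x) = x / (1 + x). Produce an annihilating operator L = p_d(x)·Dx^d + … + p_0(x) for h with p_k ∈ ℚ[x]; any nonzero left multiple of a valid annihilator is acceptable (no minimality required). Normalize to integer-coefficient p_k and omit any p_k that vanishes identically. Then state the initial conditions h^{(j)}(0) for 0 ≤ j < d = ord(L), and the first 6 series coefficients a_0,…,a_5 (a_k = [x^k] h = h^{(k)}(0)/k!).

L = -3·Dx + (2 + 10·x + 8·x^2)·Dx^2  (order 2).
h: a_k = 0, 4, 3, -7/2, 87/16, -1677/160, …
ICs: h(0) = 0, h′(0) = 4.

f: a_k = 4, 6, -9/2, 27/4, -405/32, 1701/64, …
Change of var in L_f (x↦r) gives L₀.
h=∫₀ˣh₀: take L = L₀·Dx.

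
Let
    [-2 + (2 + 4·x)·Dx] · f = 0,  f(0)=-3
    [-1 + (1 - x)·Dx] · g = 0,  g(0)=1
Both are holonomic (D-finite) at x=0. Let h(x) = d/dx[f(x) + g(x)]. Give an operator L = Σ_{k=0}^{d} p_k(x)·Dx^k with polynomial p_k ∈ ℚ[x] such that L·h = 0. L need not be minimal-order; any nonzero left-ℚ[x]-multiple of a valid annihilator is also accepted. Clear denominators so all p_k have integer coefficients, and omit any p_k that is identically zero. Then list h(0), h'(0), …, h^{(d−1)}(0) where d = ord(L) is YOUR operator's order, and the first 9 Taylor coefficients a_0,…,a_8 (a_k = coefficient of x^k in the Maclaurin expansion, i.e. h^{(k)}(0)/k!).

L = (-4 - 2·x) + (-1 - 10·x - 7·x^2)·Dx + (1 + 2·x - x^2 - 2·x^3)·Dx^2  (order 2).
h: a_k = -2, 5, -3/2, 23/2, -65/8, 237/8, -581/16, 1415/16, -18153/128, …
ICs: h(0) = -2, h′(0) = 5.

f: a_k = -3, -3, 3/2, -3/2, 15/8, -21/8, 63/16, -99/16, 1287/128, …
g: a_k = 1, 1, 1, 1, 1, 1, 1, 1, 1, …
L₀ := lclm(L_f,L_g); ord L₀ ≤ 1+1.
h=h₀': d/dx-closure on L₀ ⇒ L.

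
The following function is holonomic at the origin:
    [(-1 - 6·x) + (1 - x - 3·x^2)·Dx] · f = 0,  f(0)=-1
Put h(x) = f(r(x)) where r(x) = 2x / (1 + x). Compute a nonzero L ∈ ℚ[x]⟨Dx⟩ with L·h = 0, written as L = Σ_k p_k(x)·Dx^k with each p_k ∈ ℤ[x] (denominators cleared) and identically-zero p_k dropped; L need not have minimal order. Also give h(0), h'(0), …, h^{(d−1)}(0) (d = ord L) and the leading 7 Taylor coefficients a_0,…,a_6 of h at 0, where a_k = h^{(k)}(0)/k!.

f: a_k = -1, -1, -4, -7, -19, -40, -97, …
L₀ from L_f via x↦r, Dx↦r'^{-1}Dx.
L = (2 + 26·x) + (-1 - x + 13·x^2 + 13·x^3)·Dx  (order 1).
h: a_k = -1, -2, -14, -26, -182, -338, -2366, …
ICs: h(0) = -1.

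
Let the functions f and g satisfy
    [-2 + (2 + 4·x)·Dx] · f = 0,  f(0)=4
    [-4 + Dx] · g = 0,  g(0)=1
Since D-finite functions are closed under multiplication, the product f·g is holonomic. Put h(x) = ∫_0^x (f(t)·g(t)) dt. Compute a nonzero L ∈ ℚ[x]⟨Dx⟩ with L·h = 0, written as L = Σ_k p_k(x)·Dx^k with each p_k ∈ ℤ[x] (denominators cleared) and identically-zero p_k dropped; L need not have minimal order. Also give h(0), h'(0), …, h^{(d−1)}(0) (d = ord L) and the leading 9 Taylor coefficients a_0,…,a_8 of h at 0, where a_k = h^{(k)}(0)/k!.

L = (-5 - 8·x)·Dx + (1 + 2·x)·Dx^2  (order 2).
h: a_k = 0, 4, 10, 46/3, 103/6, 449/30, 1949/180, 1643/252, 36047/10080, …
ICs: h(0) = 0, h′(0) = 4.

f: a_k = 4, 4, -2, 2, -5/2, 7/2, -21/4, 33/4, -429/32, …
g: a_k = 1, 4, 8, 32/3, 32/3, 128/15, 256/45, 1024/315, 512/315, …
f·g: L₀ = L_f ⊗_s L_g, ord ≤ 1·1.
Integrate: L := L₀·Dx.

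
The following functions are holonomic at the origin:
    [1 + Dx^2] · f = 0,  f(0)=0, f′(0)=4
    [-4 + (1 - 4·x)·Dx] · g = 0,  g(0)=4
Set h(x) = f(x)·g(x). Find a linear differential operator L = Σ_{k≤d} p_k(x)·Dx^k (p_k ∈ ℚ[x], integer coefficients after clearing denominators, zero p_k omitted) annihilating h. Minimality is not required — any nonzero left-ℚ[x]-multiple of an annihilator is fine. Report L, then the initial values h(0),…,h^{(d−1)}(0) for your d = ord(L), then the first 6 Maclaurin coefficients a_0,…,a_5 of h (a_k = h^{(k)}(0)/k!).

f: a_k = 0, 4, 0, -2/3, 0, 1/30, …
g: a_k = 4, 16, 64, 256, 1024, 4096, …
L₀ := L_f ⊗_s L_g (sym. prod.), ord ≤ 2.
L = (-1 + 4·x) + 8·Dx + (-1 + 4·x)·Dx^2  (order 2).
h: a_k = 0, 16, 64, 760/3, 3040/3, 60802/15, …
ICs: h(0) = 0, h′(0) = 16.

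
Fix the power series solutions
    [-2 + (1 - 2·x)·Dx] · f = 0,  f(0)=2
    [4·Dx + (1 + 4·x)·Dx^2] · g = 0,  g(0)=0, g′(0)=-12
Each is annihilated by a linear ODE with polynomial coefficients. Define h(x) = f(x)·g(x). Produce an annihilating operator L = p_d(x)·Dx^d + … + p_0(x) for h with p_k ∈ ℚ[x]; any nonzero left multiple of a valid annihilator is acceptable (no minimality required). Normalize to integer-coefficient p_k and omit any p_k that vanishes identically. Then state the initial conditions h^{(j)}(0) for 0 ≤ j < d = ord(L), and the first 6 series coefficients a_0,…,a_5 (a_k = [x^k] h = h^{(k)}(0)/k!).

f: a_k = 2, 4, 8, 16, 32, 64, …
g: a_k = 0, -12, 24, -64, 192, -3072/5, …
Product ⇒ symmetric product L₀, ord ≤ 2.
L = 8 + 24·x·Dx + (-1 - 2·x + 8·x^2)·Dx^2  (order 2).
h: a_k = 0, -24, 0, -128, 128, -4864/5, …
ICs: h(0) = 0, h′(0) = -24.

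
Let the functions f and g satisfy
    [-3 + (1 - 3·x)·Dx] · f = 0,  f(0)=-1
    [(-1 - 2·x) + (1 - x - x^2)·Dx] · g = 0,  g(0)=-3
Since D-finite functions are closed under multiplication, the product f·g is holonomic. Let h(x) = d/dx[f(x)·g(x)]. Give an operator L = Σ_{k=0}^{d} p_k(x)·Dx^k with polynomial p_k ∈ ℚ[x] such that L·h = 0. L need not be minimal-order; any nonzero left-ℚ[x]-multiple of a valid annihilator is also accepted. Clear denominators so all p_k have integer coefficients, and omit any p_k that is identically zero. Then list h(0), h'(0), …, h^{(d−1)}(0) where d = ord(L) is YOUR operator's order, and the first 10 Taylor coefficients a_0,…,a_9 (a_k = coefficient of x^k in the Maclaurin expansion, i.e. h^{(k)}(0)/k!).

L = (28 - 66·x - 48·x^2 + 96·x^3 + 108·x^4) + (-4 + 20·x - 15·x^2 - 40·x^3 + 30·x^4 + 27·x^5)·Dx  (order 1).
h: a_k = 12, 84, 405, 1680, 6420, 23346, 82152, 282480, 954855, 3185520, …
ICs: h(0) = 12.

f: a_k = -1, -3, -9, -27, -81, -243, -729, -2187, -6561, -19683, …
g: a_k = -3, -3, -6, -9, -15, -24, -39, -63, -102, -165, …
f·g: L₀ = L_f ⊗_s L_g, ord ≤ 1·1.
h₀' ⇒ L via d/dx closure of L₀.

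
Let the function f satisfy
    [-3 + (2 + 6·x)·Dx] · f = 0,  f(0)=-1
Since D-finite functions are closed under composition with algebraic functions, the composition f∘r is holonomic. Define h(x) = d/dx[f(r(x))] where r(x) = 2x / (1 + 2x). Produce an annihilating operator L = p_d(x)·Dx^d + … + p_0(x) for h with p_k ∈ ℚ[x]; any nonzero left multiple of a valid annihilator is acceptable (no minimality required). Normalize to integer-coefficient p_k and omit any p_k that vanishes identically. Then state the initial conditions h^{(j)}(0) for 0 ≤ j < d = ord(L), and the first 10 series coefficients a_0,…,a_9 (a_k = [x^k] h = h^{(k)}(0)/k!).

L = (-7 - 32·x) + (-1 - 10·x - 16·x^2)·Dx  (order 1).
h: a_k = -3, 21, -261/2, 1677/2, -45345/8, 318915/8, -4608345/16, 33903165/16, -2020675545/128, 15193591815/128, …
ICs: h(0) = -3.

f: a_k = -1, -3/2, 9/8, -27/16, 405/128, -1701/256, 15309/1024, -72171/2048, 2814669/32768, -14073345/65536, …
Substitute x→r, Dx→(1/r')Dx; clear ⇒ L₀.
Derive L from L₀ (diff closure).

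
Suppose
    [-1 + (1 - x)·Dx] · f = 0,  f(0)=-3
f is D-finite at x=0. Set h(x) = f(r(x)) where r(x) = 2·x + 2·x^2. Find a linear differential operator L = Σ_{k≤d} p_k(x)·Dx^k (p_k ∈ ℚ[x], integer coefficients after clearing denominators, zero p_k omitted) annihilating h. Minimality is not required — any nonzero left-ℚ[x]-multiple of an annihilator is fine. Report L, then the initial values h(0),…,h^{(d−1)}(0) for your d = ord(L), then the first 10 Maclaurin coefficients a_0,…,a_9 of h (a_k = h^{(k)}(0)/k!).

f: a_k = -3, -3, -3, -3, -3, -3, -3, -3, -3, -3, …
L₀ from L_f via x↦r, Dx↦r'^{-1}Dx.
L = (2 + 4·x) + (-1 + 2·x + 2·x^2)·Dx  (order 1).
h: a_k = -3, -6, -18, -48, -132, -360, -984, -2688, -7344, -20064, …
ICs: h(0) = -3.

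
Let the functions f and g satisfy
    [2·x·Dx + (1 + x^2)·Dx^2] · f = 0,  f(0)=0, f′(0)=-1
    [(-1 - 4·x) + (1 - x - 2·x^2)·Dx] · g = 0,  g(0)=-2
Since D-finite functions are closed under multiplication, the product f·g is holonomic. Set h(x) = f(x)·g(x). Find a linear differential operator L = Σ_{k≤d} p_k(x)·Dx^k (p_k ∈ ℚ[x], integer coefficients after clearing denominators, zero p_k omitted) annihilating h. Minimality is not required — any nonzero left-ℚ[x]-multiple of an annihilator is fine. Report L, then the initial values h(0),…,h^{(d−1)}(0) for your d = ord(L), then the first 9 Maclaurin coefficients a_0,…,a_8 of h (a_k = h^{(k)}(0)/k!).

L = (4 + 2·x + 12·x^2) + (2 + 6·x + 4·x^2 + 12·x^3)·Dx + (-1 + x + x^2 + x^3 + 2·x^4)·Dx^2  (order 2).
h: a_k = 0, 2, 2, 16/3, 28/3, 102/5, 586/15, 8356/105, 1104/7, …
ICs: h(0) = 0, h′(0) = 2.

f: a_k = 0, -1, 0, 1/3, 0, -1/5, 0, 1/7, 0, …
g: a_k = -2, -2, -6, -10, -22, -42, -86, -170, -342, …
f·g: L₀ = L_f ⊗_s L_g, ord ≤ 2·1.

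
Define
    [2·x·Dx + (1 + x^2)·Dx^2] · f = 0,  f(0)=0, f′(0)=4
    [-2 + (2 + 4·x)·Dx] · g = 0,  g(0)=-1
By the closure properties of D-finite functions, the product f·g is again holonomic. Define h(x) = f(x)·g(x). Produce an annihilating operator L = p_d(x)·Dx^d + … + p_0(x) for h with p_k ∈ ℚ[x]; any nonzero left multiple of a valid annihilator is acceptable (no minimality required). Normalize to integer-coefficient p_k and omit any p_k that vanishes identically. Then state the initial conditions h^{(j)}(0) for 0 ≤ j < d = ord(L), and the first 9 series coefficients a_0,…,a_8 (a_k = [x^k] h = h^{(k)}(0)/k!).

L = (3 - 2·x - x^2) + (-2 - 2·x + 6·x^2 + 4·x^3)·Dx + (1 + 4·x + 5·x^2 + 4·x^3 + 4·x^4)·Dx^2  (order 2).
h: a_k = 0, -4, -4, 10/3, -2/3, 31/30, -109/30, 2263/420, -2903/420, …
ICs: h(0) = 0, h′(0) = -4.

f: a_k = 0, 4, 0, -4/3, 0, 4/5, 0, -4/7, 0, …
g: a_k = -1, -1, 1/2, -1/2, 5/8, -7/8, 21/16, -33/16, 429/128, …
Sym-product of L_f,L_g gives L₀ (≤ ord 2).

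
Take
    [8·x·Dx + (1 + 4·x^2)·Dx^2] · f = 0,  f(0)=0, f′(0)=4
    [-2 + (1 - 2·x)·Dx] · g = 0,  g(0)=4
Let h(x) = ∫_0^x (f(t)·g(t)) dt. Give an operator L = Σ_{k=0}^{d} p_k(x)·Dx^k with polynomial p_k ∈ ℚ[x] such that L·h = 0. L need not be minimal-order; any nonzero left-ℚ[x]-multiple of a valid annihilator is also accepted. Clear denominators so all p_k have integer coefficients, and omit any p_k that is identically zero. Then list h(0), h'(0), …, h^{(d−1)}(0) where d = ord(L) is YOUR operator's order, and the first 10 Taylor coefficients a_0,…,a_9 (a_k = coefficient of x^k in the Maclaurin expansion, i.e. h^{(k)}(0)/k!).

L = 16·x·Dx + (4 - 8·x + 32·x^2)·Dx^2 + (-1 + 2·x - 4·x^2 + 8·x^3)·Dx^3  (order 3).
h: a_k = 0, 0, 8, 32/3, 32/3, 256/15, 1664/45, 6656/105, 9728/105, 155648/945, …
ICs: h(0) = 0, h′(0) = 0, h′′(0) = 16.

f: a_k = 0, 4, 0, -16/3, 0, 64/5, 0, -256/7, 0, 1024/9, …
g: a_k = 4, 8, 16, 32, 64, 128, 256, 512, 1024, 2048, …
L₀ := L_f ⊗_s L_g (sym. prod.), ord ≤ 2.
h=∫h₀ ⇒ L = L₀·Dx.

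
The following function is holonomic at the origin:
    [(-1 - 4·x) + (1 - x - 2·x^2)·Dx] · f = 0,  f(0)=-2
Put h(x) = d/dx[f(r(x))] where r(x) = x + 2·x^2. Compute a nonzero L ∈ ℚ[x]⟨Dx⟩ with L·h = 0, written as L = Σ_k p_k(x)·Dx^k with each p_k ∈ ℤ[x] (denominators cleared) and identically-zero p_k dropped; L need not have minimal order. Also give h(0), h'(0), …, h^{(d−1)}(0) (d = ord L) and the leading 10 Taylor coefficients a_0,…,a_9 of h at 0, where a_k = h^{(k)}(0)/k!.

L = (10 + 72·x + 240·x^2 + 544·x^3 + 1344·x^4 + 1920·x^5 + 1280·x^6) + (-1 - 7·x - 12·x^2 + 32·x^3 + 200·x^4 + 384·x^5 + 448·x^6 + 256·x^7)·Dx  (order 1).
h: a_k = -2, -20, -102, -424, -1690, -6684, -25102, -92752, -337986, -1215300, …
ICs: h(0) = -2.

f: a_k = -2, -2, -6, -10, -22, -42, -86, -170, -342, -682, …
Substitute x→r, Dx→(1/r')Dx; clear ⇒ L₀.
Differentiate: ansatz ord ≤ ord L₀ ⇒ L.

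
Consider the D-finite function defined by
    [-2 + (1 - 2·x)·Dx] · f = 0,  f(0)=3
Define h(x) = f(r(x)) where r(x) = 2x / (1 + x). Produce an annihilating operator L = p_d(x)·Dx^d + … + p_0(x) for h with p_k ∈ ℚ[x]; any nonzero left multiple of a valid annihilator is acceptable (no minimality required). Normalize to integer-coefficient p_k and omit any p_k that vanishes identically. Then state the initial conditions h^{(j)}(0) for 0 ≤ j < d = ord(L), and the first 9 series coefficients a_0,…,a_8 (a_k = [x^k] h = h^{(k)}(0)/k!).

f: a_k = 3, 6, 12, 24, 48, 96, 192, 384, 768, …
Substitute x→r, Dx→(1/r')Dx; clear ⇒ L₀.
L = 4 + (-1 + 2·x + 3·x^2)·Dx  (order 1).
h: a_k = 3, 12, 36, 108, 324, 972, 2916, 8748, 26244, …
ICs: h(0) = 3.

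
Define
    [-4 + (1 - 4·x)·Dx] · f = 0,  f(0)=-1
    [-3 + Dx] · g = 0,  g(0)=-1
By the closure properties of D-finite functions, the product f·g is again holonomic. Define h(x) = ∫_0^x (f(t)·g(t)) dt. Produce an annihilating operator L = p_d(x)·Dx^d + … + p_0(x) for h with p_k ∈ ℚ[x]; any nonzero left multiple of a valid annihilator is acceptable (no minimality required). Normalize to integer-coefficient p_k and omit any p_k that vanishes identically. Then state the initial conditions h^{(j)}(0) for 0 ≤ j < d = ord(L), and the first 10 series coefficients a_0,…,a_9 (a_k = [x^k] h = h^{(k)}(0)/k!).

f: a_k = -1, -4, -16, -64, -256, -1024, -4096, -16384, -65536, -262144, …
g: a_k = -1, -3, -9/2, -9/2, -27/8, -81/40, -81/80, -243/560, -729/4480, -243/4480, …
L₀ := L_f ⊗_s L_g (sym. prod.), ord ≤ 1.
h=∫₀ˣh₀: take L = L₀·Dx.
L = (7 - 12·x)·Dx + (-1 + 4·x)·Dx^2  (order 2).
h: a_k = 0, 1, 7/2, 65/6, 269/8, 4331/40, 86701/240, 693689/560, 3884707/896, 88793407/5760, …
ICs: h(0) = 0, h′(0) = 1.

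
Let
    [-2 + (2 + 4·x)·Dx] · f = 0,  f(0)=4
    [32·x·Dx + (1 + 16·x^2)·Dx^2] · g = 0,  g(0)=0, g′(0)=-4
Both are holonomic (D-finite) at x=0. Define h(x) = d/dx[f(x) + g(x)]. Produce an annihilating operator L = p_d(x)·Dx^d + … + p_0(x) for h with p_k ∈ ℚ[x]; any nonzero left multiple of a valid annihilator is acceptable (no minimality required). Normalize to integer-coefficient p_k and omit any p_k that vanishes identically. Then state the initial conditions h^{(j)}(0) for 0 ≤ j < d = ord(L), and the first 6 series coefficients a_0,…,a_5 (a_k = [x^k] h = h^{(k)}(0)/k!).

f: a_k = 4, 4, -2, 2, -5/2, 7/2, …
g: a_k = 0, -4, 0, 64/3, 0, -1024/5, …
L₀ := lclm(L_f,L_g); ord L₀ ≤ 1+2.
Derive L from L₀ (diff closure).
L = (-32 - 160·x + 1536·x^2 + 1536·x^3) + (-35 - 128·x + 1312·x^2 + 6144·x^3 + 5376·x^4)·Dx + (-1 + 30·x + 96·x^2 + 576·x^3 + 1792·x^4 + 1536·x^5)·Dx^2  (order 2).
h: a_k = 0, -4, 70, -10, -2013/2, -63/2, …
ICs: h(0) = 0, h′(0) = -4.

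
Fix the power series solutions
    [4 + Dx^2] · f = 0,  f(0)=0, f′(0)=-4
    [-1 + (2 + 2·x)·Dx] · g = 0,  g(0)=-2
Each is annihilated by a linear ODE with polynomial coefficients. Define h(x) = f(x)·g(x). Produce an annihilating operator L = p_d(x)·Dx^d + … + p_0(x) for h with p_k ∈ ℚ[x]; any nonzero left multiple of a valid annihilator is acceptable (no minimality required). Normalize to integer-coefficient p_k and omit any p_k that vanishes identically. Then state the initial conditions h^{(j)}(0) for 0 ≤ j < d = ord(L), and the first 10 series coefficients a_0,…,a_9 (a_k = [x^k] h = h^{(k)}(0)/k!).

f: a_k = 0, -4, 0, 8/3, 0, -8/15, 0, 16/315, 0, -8/2835, …
g: a_k = -2, -1, 1/4, -1/8, 5/64, -7/128, 21/512, -33/1024, 429/16384, -715/32768, …
L₀ := L_f ⊗_s L_g (sym. prod.), ord ≤ 2.
L = (19 + 32·x + 16·x^2) + (-4 - 4·x)·Dx + (4 + 8·x + 4·x^2)·Dx^2  (order 2).
h: a_k = 0, 8, 4, -19/3, -13/6, 341/240, 67/160, -7687/40320, -17/16128, -216983/11612160, …
ICs: h(0) = 0, h′(0) = 8.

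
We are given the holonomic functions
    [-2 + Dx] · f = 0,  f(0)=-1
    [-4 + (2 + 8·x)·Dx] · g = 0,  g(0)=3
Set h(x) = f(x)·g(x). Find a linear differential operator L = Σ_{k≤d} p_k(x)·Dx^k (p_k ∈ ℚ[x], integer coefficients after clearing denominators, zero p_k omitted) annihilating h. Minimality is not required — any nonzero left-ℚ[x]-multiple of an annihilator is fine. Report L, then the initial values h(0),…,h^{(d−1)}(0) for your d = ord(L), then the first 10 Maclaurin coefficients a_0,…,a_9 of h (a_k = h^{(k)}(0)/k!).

L = (-4 - 8·x) + (1 + 4·x)·Dx  (order 1).
h: a_k = -3, -12, -12, -16, 8, -224/5, 1952/15, -44416/105, 146912/105, -4468864/945, …
ICs: h(0) = -3.

f: a_k = -1, -2, -2, -4/3, -2/3, -4/15, -4/45, -8/315, -2/315, -4/2835, …
g: a_k = 3, 6, -6, 12, -30, 84, -252, 792, -2574, 8580, …
L₀ := L_f ⊗_s L_g (sym. prod.), ord ≤ 1.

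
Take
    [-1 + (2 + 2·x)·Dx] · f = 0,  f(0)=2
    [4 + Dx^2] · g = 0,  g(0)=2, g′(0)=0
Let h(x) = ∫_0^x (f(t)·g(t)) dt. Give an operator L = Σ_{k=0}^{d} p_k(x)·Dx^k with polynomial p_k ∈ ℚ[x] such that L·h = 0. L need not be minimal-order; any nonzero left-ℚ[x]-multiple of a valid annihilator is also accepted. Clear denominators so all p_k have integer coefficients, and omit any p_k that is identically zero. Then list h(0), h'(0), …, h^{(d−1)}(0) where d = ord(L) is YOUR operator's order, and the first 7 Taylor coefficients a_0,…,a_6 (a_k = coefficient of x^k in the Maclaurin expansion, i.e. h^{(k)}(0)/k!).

f: a_k = 2, 1, -1/4, 1/8, -5/64, 7/128, -21/512, …
g: a_k = 2, 0, -4, 0, 4/3, 0, -8/45, …
L₀ := L_f ⊗_s L_g (sym. prod.), ord ≤ 2.
h=∫h₀ ⇒ L = L₀·Dx.
L = (19 + 32·x + 16·x^2)·Dx + (-4 - 4·x)·Dx^2 + (4 + 8·x + 4·x^2)·Dx^3  (order 3).
h: a_k = 0, 4, 1, -17/6, -15/16, 337/480, 181/1152, …
ICs: h(0) = 0, h′(0) = 4, h′′(0) = 2.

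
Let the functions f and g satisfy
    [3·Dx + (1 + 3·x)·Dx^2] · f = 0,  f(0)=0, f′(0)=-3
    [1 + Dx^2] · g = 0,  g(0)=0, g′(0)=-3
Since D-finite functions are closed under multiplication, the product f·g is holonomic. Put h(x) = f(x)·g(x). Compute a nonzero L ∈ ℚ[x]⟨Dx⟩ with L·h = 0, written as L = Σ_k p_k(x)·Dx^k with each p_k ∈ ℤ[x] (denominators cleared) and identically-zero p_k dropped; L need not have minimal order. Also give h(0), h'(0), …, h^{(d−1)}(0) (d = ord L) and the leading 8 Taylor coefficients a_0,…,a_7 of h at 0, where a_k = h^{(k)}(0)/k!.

f: a_k = 0, -3, 9/2, -9, 81/4, -243/5, 243/2, -2187/7, …
g: a_k = 0, -3, 0, 1/2, 0, -1/40, 0, 1/1680, …
L₀ := L_f ⊗_s L_g (sym. prod.), ord ≤ 4.
L = (-203 - 222·x - 189·x^2 + 432·x^3 + 324·x^4) + (-84 - 108·x + 648·x^2 + 648·x^3)·Dx + (-208 - 228·x - 54·x^2 + 864·x^3 + 648·x^4)·Dx^2 + (-84 - 108·x + 648·x^2 + 648·x^3)·Dx^3 + (-5 - 6·x + 135·x^2 + 432·x^3 + 324·x^4)·Dx^4  (order 4).
h: a_k = 0, 0, 9, -27/2, 51/2, -117/2, 1131/8, -28359/80, …
ICs: h(0) = 0, h′(0) = 0, h′′(0) = 18, h′′′(0) = -81.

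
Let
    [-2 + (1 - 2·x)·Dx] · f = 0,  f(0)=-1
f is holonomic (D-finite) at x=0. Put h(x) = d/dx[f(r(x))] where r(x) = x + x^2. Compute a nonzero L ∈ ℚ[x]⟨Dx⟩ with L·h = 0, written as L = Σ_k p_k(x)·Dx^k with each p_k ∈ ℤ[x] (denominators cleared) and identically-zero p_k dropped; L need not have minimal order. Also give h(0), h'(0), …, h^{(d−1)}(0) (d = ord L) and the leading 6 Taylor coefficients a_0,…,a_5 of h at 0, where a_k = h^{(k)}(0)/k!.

L = (6 + 12·x + 12·x^2) + (-1 + 6·x^2 + 4·x^3)·Dx  (order 1).
h: a_k = -2, -12, -48, -176, -600, -1968, …
ICs: h(0) = -2.

f: a_k = -1, -2, -4, -8, -16, -32, …
L₀ from L_f via x↦r, Dx↦r'^{-1}Dx.
h₀' ⇒ L via d/dx closure of L₀.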